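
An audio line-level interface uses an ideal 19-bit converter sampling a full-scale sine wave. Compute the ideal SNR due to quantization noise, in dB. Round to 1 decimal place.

6.02(19) + 1.76 = 114.38 + 1.76 = 116.14 dB.

116.1 dB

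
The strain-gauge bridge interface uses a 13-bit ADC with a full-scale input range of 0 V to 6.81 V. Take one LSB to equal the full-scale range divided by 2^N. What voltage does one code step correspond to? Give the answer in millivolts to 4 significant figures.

Span = 6.81 V.
Number of codes = 2^13 = 8192.
One LSB is 6.81 V / 8192 = 0.8313 mV.

0.8313 mV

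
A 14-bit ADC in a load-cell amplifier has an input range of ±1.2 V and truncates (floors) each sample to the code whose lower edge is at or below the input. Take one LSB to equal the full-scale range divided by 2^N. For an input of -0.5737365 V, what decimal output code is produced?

4275

Range = 1.2 − (-1.2) = 2.4 V. LSB = 2.4 V / 2^14 ≈ 146.5 µV.
(V_in − V_min) × 2^14/range = (-0.5737365 − (-1.2)) × 16384/2.4 = 4275.292.
Floor → code = 4275.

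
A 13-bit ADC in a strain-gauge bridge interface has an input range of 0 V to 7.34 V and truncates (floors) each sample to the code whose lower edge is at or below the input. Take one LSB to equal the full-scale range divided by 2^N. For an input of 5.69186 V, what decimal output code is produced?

Range is 7.34 V. LSB = 7.34 V / 2^13 ≈ 0.8960 mV.
V_in − V_min = 5.69186 − (0) = 5.69186 V.
Divide by LSB: 5.69186 × 8192/7.34 = 6352.5500.
Truncating gives code 6352.

6352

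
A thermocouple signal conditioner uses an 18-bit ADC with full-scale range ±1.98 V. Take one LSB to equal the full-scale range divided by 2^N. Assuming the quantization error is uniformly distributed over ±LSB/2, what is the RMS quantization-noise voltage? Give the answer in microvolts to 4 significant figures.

The full-scale span is 1.98 − (-1.98) = 3.96 V.
LSB = 3.96 V / 2^18 = 15.1062 µV.
V_rms = LSB/√12 = 15.1062 µV / √12 = 4.361 µV.

4.361 µV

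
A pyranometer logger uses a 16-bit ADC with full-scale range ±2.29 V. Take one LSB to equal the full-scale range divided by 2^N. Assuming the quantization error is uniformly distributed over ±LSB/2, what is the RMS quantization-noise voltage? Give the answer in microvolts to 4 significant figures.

Full-scale range = 2.29 V − (-2.29 V) = 4.58 V.
LSB = 4.58 V ÷ 2^16 = 4.58/65536 V = 69.8853 µV.
For a uniform distribution on [−LSB/2, +LSB/2], V_rms = LSB/√12 = 69.8853 µV/3.4641 = 20.17 µV.

20.17 µV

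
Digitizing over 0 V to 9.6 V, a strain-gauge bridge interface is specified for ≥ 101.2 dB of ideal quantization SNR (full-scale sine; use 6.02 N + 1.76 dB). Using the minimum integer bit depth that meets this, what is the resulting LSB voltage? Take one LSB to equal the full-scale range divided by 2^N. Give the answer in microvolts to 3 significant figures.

73.2 µV

V_FS = 9.6 V.
Required N = ⌈(101.2 − 1.76)/6.02⌉ = ⌈16.518⌉ = 17.
One LSB is 9.6 V / 131072 = 73.2 µV.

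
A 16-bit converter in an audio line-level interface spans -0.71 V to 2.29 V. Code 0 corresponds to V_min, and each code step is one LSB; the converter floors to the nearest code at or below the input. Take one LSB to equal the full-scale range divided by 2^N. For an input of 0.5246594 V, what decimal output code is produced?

26971

The full-scale span is 2.29 − (-0.71) = 3 V. LSB = 3 V / 2^16 ≈ 45.78 µV.
V_in − V_min = 0.5246594 − (-0.71) = 1.2346594 V.
Divide by LSB: 1.2346594 × 65536/3 = 26971.5461.
Truncating gives code 26971.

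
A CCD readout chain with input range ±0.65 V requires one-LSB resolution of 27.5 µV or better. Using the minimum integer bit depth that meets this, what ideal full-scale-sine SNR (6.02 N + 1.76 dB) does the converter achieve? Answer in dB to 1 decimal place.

Full-scale range = 0.65 V − (-0.65 V) = 1.3 V.
Required number of levels: 1.3/27.5 µV = 47273; smallest N with 2^N ≥ that is 16.
6.02(16) + 1.76 = 98.08 dB.

98.1 dB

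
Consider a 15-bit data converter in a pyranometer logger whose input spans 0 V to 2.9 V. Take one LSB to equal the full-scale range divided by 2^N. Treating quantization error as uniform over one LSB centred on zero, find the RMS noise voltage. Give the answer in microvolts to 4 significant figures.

Full-scale range = 2.9 V.
LSB = 2.9 V ÷ 2^15 = 2.9/32768 V = 88.5010 µV.
σ_q = LSB/√12 = 88.5010 µV/3.4641 = 25.55 µV.

25.55 µV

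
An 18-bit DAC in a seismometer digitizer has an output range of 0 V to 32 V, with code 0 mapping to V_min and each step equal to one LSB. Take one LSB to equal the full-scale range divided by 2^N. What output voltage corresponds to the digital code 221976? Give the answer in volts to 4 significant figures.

27.10 V

Full-scale range = 32 V. LSB = 32 V / 2^18.
V_out = 0 + 221976 × (32/262144) V
      = 0 + 27.0967 = 27.0967 V.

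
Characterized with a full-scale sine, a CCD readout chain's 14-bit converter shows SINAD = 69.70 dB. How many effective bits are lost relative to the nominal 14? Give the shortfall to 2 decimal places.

2.71 bits

Effective bits = (69.70 − 1.76)/6.02 = 11.2857.
14 − 11.2857 = 2.71 bits below nominal.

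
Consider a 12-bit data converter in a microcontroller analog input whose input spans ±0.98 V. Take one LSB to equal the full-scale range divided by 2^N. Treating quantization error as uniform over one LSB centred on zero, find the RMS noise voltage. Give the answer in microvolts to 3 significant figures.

138 µV

Range = 0.98 − (-0.98) = 1.96 V.
LSB = 1.96 V ÷ 2^12 = 1.96/4096 V = 478.52 µV.
V_rms = LSB/√12 = 478.52 µV / √12 = 138 µV.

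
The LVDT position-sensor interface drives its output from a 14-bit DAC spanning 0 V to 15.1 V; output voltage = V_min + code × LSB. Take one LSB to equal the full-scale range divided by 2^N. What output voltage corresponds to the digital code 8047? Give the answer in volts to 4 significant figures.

7.416 V

Span = 15.1 V. LSB = 15.1 V / 2^14.
V_out = 0 + 8047 × (15.1/16384) V
      = 0 V + 7.41636 V = 7.41636 V.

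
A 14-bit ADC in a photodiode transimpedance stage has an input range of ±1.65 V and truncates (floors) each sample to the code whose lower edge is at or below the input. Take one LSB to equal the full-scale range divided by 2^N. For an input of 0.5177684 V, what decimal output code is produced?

Full-scale range = 1.65 V − (-1.65 V) = 3.3 V. LSB = 3.3 V / 2^14 ≈ 201.4 µV.
code = ⌊(V_in − V_min)/LSB⌋ = ⌊(V_in − V_min) × 2^14 / range⌋
     = ⌊(0.5177684 − (-1.65)) × 16384 / 3.3⌋ = ⌊2.1677684 × 16384/3.3⌋
     = ⌊10762.642⌋ = 10762.

10762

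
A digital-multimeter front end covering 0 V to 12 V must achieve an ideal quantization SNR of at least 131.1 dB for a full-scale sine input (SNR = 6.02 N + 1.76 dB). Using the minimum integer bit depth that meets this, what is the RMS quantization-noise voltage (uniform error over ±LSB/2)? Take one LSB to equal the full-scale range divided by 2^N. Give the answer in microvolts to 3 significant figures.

0.826 µV

Full-scale range = 12 V.
N ≥ (131.1 − 1.76)/6.02 = 21.485 → N_min = 22.
One LSB is 12 V / 4194304 = 2.8610 µV.
V_rms = LSB/√12 = 0.826 µV.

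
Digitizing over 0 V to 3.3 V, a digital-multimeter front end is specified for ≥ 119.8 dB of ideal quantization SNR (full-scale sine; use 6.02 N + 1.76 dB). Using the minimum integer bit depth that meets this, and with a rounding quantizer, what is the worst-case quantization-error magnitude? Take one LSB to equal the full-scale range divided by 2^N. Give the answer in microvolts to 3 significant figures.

1.57 µV

V_FS = 3.3 V.
Required N = ⌈(119.8 − 1.76)/6.02⌉ = ⌈19.608⌉ = 20.
LSB = 3.3 V / 2^20 = 3.1471 µV.
Max error for round-to-nearest is LSB/2 = 1.57 µV.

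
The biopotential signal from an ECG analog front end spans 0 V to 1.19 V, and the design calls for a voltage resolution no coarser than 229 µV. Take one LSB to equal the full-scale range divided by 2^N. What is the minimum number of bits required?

Span = 1.19 V.
Levels needed ≥ 1.19/229 µV = 5197. 2^13 = 8192 suffices, so N_min = 13.

13 bits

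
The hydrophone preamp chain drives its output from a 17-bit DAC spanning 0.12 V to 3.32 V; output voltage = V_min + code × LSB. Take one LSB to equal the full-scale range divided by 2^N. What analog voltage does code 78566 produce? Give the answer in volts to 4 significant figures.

The full-scale span is 3.32 − (0.12) = 3.2 V. LSB = 3.2 V / 2^17.
Output = V_min + (78566/131072) × range = 0.12 + 0.599411 × 3.2 V
      = 0.12 + 1.91812 = 2.03812 V.

2.038 V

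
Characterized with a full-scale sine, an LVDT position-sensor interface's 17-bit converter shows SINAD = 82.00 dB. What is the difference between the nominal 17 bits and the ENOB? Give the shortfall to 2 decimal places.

3.67 bits

N_eff = (82.00 − 1.76)/6.02 = 13.3289 bits.
Lost resolution: 17 − 13.3289 = 3.6711 bits.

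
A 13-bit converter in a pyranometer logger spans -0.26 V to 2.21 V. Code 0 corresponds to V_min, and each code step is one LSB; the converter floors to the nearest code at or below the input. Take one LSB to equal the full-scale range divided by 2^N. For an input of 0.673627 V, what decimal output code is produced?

Span: 2.21 V − (-0.26 V) = 2.47 V. LSB = 2.47 V / 2^13 ≈ 301.5 µV.
V_in − V_min = 0.673627 − (-0.26) = 0.933627 V.
Divide by LSB: 0.933627 × 8192/2.47 = 3096.4666.
Truncating gives code 3096.

3096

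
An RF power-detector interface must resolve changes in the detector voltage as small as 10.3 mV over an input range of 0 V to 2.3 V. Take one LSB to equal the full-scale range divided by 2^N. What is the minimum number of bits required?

Span = 2.3 V.
2.3 V / 10.3 mV = 223.3. Since 2^7 = 128 and 2^8 = 256, N = 8.

8 bits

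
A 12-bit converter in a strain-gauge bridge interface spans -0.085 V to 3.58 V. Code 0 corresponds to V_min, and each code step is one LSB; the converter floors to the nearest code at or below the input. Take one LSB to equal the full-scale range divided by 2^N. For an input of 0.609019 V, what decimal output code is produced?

The full-scale span is 3.58 − (-0.085) = 3.665 V. LSB = 3.665 V / 2^12 ≈ 0.8948 mV.
(V_in − V_min) × 2^12/range = (0.609019 − (-0.085)) × 4096/3.665 = 775.635.
Floor → code = 775.

775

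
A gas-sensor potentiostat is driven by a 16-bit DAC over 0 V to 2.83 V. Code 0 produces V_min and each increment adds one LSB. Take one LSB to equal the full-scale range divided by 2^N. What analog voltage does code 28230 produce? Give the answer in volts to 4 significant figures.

Full-scale range = 2.83 V. LSB = 2.83 V / 2^16.
Output = V_min + (28230/65536) × range = 0 + 0.430756 × 2.83 V
      = 0 + 1.21904 = 1.21904 V.

1.219 V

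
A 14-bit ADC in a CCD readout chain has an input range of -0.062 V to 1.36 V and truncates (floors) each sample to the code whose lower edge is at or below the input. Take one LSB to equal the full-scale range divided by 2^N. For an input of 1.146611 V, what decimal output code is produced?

13925

Range = 1.36 − (-0.062) = 1.422 V. LSB = 1.422 V / 2^14 ≈ 86.79 µV.
V_in − V_min = 1.146611 − (-0.062) = 1.208611 V.
Divide by LSB: 1.208611 × 16384/1.422 = 13925.3746.
Truncating gives code 13925.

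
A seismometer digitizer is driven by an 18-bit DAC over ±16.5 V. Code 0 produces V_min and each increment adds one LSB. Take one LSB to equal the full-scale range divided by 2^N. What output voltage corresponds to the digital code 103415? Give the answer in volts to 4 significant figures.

-3.482 V

The full-scale span is 16.5 − (-16.5) = 33 V. LSB = 33 V / 2^18.
V_out = V_min + code × LSB = -16.5 V + 103415 × 33 V / 262144
      = -16.5 V + 13.0184 V = -3.48160 V.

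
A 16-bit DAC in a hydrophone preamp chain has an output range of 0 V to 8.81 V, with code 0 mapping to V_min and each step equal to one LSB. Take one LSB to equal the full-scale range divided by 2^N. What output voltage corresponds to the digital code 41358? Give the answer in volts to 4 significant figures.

5.560 V

Range is 8.81 V. LSB = 8.81 V / 2^16.
Output = V_min + (41358/65536) × range = 0 + 0.631073 × 8.81 V
      = 0 + 5.55975 = 5.55975 V.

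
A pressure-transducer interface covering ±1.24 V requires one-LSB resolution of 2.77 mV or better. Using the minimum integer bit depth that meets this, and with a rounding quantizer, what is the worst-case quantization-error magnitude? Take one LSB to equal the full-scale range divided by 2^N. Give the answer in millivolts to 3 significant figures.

1.21 mV

Range = 1.24 − (-1.24) = 2.48 V.
Levels needed ≥ 2.48/2.77 mV = 895.3. 2^10 = 1024 suffices, so N_min = 10.
Step size = 2.48/1024 V = 2.4219 mV.
Max error for round-to-nearest is LSB/2 = 1.21 mV.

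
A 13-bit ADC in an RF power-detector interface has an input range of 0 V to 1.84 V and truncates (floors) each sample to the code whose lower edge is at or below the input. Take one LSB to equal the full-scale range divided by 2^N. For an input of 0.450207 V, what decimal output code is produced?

2004

V_FS = 1.84 V. LSB = 1.84 V / 2^13 ≈ 224.6 µV.
code = ⌊(V_in − V_min)/LSB⌋ = ⌊(V_in − V_min) × 2^13 / range⌋
     = ⌊(0.450207 − (0)) × 8192 / 1.84⌋ = ⌊0.450207 × 8192/1.84⌋
     = ⌊2004.400⌋ = 2004.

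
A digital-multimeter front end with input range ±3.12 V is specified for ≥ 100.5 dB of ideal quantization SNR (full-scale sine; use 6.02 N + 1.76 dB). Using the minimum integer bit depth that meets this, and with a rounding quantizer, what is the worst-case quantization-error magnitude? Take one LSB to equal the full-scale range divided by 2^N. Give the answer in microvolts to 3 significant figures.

Full-scale range = 3.12 V − (-3.12 V) = 6.24 V.
Solving 6.02 N ≥ 100.5 − 1.76: N ≥ 16.402. Round up → N = 17.
LSB = 6.24 V / 2^17 = 47.607 µV.
Max error for round-to-nearest is LSB/2 = 23.8 µV.

23.8 µV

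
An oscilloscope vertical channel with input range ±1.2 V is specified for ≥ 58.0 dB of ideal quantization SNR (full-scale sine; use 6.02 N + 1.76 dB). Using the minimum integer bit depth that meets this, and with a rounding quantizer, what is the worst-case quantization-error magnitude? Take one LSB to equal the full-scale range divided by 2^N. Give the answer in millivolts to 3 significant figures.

The full-scale span is 1.2 − (-1.2) = 2.4 V.
Solving 6.02 N ≥ 58.0 − 1.76: N ≥ 9.342. Round up → N = 10.
Step size = 2.4/1024 V = 2.3438 mV.
Max error for round-to-nearest is LSB/2 = 1.17 mV.

1.17 mV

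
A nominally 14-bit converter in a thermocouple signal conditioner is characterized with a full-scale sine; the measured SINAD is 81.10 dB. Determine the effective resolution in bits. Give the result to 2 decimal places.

13.18 bits

ENOB = (SINAD − 1.76) / 6.02 = (81.10 − 1.76) / 6.02 = 79.34 / 6.02 = 13.1794.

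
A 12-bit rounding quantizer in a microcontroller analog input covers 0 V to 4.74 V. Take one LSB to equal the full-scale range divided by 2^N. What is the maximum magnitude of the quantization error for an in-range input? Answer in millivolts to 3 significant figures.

Range is 4.74 V.
LSB = 4.74 V / 2^12 = 1.1572 mV.
A rounding quantizer has |error| ≤ LSB/2 = 0.579 mV.

0.579 mV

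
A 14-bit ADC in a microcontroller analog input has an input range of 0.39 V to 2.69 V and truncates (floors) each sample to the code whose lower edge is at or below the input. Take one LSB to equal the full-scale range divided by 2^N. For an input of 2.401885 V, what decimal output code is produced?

14331

Full-scale range = 2.69 V − (0.39 V) = 2.3 V. LSB = 2.3 V / 2^14 ≈ 140.4 µV.
(V_in − V_min) × 2^14/range = (2.401885 − (0.39)) × 16384/2.3 = 14331.619.
Floor → code = 14331.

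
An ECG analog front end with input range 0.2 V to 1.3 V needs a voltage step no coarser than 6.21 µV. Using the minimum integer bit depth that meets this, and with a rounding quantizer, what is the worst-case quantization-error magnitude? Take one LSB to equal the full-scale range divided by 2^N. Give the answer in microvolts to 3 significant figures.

Span: 1.3 V − (0.2 V) = 1.1 V.
Levels needed ≥ 1.1/6.21 µV = 177100. 2^18 = 262144 suffices, so N_min = 18.
One LSB is 1.1 V / 262144 = 4.1962 µV.
|e|_max = LSB/2 = 2.10 µV.

2.10 µV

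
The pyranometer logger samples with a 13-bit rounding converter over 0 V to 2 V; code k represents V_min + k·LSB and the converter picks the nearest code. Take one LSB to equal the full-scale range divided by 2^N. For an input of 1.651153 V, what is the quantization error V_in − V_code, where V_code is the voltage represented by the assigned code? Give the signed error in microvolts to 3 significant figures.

V_FS = 2 V. LSB = 2 V / 2^13 ≈ 244.1 µV.
Position in LSBs: (1.651153 − (0)) × 8192/2 = 6763.1227; rounding gives k = 6763.
V_code = V_min + k × range/2^13 = 0 + 6763 × 2/8192 = 1.651123047 V.
e = 1.651153 − (1.651123047) = +30.0 µV.

+30.0 µV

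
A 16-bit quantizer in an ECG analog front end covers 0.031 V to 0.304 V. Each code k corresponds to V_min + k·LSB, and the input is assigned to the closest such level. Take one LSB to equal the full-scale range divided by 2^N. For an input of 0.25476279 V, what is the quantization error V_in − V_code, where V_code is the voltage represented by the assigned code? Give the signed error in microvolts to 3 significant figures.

+0.766 µV

Range = 0.304 − (0.031) = 0.273 V. LSB = 0.273 V / 2^16 ≈ 4.166 µV.
(V_in − V_min)/LSB = (0.25476279 − (0.031)) × 65536/0.273 = 53716.1839 → nearest code k = 53716.
Reconstructed level: 0.031 + 53716 × 0.273/65536 V = 0.25476202393 V.
Error = V_in − V_code = 0.25476279 − (0.25476202393) = +0.766 µV.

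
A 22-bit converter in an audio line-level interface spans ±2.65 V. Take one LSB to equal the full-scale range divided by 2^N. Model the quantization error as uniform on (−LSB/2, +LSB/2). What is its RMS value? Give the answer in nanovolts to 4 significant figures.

Full-scale range = 2.65 V − (-2.65 V) = 5.3 V.
One LSB is 5.3 V / 4194304 = 1.26362 µV.
V_rms = LSB/√12 = 1.26362 µV / √12 = 364.8 nV.

364.8 nV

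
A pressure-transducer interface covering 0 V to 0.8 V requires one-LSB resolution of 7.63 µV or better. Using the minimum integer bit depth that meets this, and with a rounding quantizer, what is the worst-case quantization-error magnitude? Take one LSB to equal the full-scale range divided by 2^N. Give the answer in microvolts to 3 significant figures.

Full-scale range = 0.8 V.
0.8 V / 7.63 µV = 104800. Since 2^16 = 65536 and 2^17 = 131072, N = 17.
LSB = 0.8 V ÷ 2^17 = 0.8/131072 V = 6.1035 µV.
Max error for round-to-nearest is LSB/2 = 3.05 µV.

3.05 µV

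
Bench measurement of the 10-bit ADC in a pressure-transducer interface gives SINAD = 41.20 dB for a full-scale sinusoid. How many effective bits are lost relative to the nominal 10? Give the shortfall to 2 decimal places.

N_eff = (41.20 − 1.76)/6.02 = 6.5515 bits.
Lost resolution: 10 − 6.5515 = 3.4485 bits.

3.45 bits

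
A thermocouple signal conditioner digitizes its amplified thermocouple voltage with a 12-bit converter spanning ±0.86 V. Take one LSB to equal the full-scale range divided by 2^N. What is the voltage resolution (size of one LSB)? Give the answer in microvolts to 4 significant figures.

Range = 0.86 − (-0.86) = 1.72 V.
Number of codes = 2^12 = 4096.
LSB = 1.72 V ÷ 2^12 = 1.72/4096 V = 419.9 µV.

419.9 µV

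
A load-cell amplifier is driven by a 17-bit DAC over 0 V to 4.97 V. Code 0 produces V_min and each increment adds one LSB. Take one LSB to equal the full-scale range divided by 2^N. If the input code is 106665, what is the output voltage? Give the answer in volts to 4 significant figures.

Span = 4.97 V. LSB = 4.97 V / 2^17.
Output = V_min + (106665/131072) × range = 0 + 0.813789 × 4.97 V
      = 0 + 4.04453 = 4.04453 V.

4.045 V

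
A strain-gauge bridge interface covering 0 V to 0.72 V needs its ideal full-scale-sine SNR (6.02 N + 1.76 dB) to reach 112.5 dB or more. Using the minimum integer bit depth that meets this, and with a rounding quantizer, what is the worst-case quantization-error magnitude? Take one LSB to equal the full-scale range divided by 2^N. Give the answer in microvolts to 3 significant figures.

Range is 0.72 V.
Required N = ⌈(112.5 − 1.76)/6.02⌉ = ⌈18.395⌉ = 19.
LSB = 0.72 V ÷ 2^19 = 0.72/524288 V = 1.3733 µV.
Half an LSB is 0.687 µV.

0.687 µV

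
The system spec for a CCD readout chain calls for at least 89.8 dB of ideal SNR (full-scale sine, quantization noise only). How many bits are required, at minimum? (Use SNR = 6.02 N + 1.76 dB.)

15 bits

Solving 6.02 N ≥ 89.8 − 1.76: N ≥ 14.625. Round up → N = 15.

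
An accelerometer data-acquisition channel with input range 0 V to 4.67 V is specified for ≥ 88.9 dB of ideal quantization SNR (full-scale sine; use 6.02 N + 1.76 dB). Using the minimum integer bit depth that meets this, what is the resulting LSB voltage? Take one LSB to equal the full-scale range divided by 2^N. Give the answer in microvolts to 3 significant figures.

143 µV

V_FS = 4.67 V.
6.02 N + 1.76 ≥ 88.9 gives N ≥ 14.475, so the minimum integer is 15.
LSB = 4.67 V / 2^15 = 143 µV.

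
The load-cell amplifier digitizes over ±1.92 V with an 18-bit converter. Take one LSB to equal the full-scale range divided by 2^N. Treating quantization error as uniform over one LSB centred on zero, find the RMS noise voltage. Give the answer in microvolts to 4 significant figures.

Span: 1.92 V − (-1.92 V) = 3.84 V.
Step size = 3.84/262144 V = 14.6484 µV.
RMS of a uniform error over width LSB is LSB/√12 = 4.229 µV.

4.229 µV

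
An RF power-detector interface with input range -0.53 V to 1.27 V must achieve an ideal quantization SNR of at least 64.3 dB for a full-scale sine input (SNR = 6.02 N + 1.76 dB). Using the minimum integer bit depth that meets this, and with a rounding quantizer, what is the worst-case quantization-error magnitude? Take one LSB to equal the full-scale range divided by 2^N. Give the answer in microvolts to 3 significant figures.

Full-scale range = 1.27 V − (-0.53 V) = 1.8 V.
Solving 6.02 N ≥ 64.3 − 1.76: N ≥ 10.389. Round up → N = 11.
One LSB is 1.8 V / 2048 = 0.87891 mV.
|e|_max = LSB/2 = 439 µV.

439 µV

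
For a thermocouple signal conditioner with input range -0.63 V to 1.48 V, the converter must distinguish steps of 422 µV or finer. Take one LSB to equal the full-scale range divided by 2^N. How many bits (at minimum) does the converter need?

Range = 1.48 − (-0.63) = 2.11 V.
2.11 V / 422 µV = 5000. Since 2^12 = 4096 and 2^13 = 8192, N = 13.

13 bits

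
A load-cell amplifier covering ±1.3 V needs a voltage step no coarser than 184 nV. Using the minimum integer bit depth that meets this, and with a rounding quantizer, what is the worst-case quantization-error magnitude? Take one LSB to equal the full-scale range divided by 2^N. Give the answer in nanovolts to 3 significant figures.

77.5 nV

Range = 1.3 − (-1.3) = 2.6 V.
Need 2^N ≥ 2.6 V / 184 nV = 1.413e7 → N_min = 24.
Step size = 2.6/16777216 V = 154.97 nV.
Half an LSB is 77.5 nV.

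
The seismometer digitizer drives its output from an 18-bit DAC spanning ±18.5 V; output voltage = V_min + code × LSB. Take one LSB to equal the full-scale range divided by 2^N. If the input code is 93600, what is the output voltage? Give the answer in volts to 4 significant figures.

Full-scale range = 18.5 V − (-18.5 V) = 37 V. LSB = 37 V / 2^18.
Output = V_min + (93600/262144) × range = -18.5 + 0.357056 × 37 V
      = -18.5 + 13.2111 = -5.28894 V.

-5.289 V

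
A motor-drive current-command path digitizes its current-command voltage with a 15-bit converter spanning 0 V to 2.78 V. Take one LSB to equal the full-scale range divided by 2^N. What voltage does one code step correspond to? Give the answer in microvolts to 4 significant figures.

Span = 2.78 V.
There are 2^15 = 32768 steps.
One LSB is 2.78 V / 32768 = 84.84 µV.

84.84 µV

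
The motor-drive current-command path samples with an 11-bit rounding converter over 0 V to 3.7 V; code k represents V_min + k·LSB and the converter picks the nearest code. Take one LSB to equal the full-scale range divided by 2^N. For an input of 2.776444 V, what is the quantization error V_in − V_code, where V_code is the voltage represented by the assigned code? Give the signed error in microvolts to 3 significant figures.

Span = 3.7 V. LSB = 3.7 V / 2^11 ≈ 1.807 mV.
(V_in − V_min)/LSB = (2.776444 − (0)) × 2048/3.7 = 1536.7993 → nearest code k = 1537.
V_code = V_min + k × range/2^11 = 0 + 1537 × 3.7/2048 = 2.776806641 V.
V_in − V_code = 2.776444 − (2.776806641) = −363 µV.

−363 µV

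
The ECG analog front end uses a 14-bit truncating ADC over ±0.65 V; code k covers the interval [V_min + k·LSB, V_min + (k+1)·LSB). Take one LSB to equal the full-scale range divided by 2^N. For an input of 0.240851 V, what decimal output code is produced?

Span: 0.65 V − (-0.65 V) = 1.3 V. LSB = 1.3 V / 2^14 ≈ 79.35 µV.
V_in − V_min = 0.240851 − (-0.65) = 0.890851 V.
Divide by LSB: 0.890851 × 16384/1.3 = 11227.4637.
Truncating gives code 11227.

11227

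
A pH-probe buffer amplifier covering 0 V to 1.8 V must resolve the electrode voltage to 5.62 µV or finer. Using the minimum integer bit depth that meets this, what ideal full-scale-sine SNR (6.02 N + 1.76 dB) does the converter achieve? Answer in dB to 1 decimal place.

116.1 dB

Span = 1.8 V.
Levels needed ≥ 1.8/5.62 µV = 320300. 2^19 = 524288 suffices, so N_min = 19.
6.02(19) + 1.76 = 116.14 dB.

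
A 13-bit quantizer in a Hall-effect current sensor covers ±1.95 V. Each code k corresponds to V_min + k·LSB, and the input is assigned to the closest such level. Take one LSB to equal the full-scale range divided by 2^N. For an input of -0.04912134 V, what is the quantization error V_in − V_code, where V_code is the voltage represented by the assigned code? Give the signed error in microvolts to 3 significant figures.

Span: 1.95 V − (-1.95 V) = 3.9 V. LSB = 3.9 V / 2^13 ≈ 476.1 µV.
(-0.04912134 − (-1.95)) / LSB = 1.90087866 × 8192/3.9 = 3992.8200. Nearest integer: k = 3993.
Reconstructed level: -1.95 + 3993 × 3.9/8192 V = -0.04903564453 V.
V_in − V_code = -0.04912134 − (-0.04903564453) = −85.7 µV.

−85.7 µV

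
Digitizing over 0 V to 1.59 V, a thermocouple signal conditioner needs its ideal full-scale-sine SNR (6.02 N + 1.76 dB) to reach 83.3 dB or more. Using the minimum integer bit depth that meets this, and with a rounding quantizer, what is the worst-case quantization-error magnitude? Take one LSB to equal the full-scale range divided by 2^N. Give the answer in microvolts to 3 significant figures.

48.5 µV

Range is 1.59 V.
Required N = ⌈(83.3 − 1.76)/6.02⌉ = ⌈13.545⌉ = 14.
LSB = 1.59 V / 2^14 = 97.046 µV.
Max error for round-to-nearest is LSB/2 = 48.5 µV.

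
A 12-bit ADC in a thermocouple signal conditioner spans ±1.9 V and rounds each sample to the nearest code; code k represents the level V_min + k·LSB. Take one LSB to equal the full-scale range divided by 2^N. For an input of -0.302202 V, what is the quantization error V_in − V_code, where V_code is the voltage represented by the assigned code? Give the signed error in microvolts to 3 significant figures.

+239 µV

Span: 1.9 V − (-1.9 V) = 3.8 V. LSB = 3.8 V / 2^12 ≈ 0.9277 mV.
Position in LSBs: (-0.302202 − (-1.9)) × 4096/3.8 = 1722.2581; rounding gives k = 1722.
V_code = V_min + k × range/2^12 = -1.9 + 1722 × 3.8/4096 = -0.3024414063 V.
e = -0.302202 − (-0.3024414063) = +239 µV.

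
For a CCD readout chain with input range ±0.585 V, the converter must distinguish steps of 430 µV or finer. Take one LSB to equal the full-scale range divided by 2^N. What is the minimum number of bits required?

12 bits

The full-scale span is 0.585 − (-0.585) = 1.17 V.
Need 2^N ≥ 1.17 V / 430 µV = 2721 → N_min = 12.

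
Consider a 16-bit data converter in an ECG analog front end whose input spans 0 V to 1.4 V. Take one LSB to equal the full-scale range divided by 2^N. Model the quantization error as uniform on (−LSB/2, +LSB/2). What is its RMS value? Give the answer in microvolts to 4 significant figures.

V_FS = 1.4 V.
LSB = 1.4 V ÷ 2^16 = 1.4/65536 V = 21.3623 µV.
RMS of a uniform error over width LSB is LSB/√12 = 6.167 µV.

6.167 µV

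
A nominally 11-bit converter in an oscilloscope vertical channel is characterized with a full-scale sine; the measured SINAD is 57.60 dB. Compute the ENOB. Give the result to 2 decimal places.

9.28 bits

(57.60 − 1.76) / 6.02 = 55.84/6.02 = 9.2757 effective bits.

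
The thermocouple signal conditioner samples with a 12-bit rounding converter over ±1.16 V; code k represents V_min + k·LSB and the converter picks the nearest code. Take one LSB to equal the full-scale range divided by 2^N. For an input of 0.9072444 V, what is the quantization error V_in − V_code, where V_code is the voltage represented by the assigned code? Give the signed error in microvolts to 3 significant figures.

Span: 1.16 V − (-1.16 V) = 2.32 V. LSB = 2.32 V / 2^12 ≈ 0.5664 mV.
Position in LSBs: (0.9072444 − (-1.16)) × 4096/2.32 = 3649.7556; rounding gives k = 3650.
V_code = -1.16 + (3650/4096) × 2.32 = 0.9073828125 V.
Error = V_in − V_code = 0.9072444 − (0.9073828125) = −138 µV.

−138 µV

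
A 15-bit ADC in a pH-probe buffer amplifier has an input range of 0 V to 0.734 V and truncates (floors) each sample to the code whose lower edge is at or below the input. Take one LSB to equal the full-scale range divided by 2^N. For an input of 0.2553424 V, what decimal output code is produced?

11399

Full-scale range = 0.734 V. LSB = 0.734 V / 2^15 ≈ 22.40 µV.
code = ⌊(V_in − V_min)/LSB⌋ = ⌊(V_in − V_min) × 2^15 / range⌋
     = ⌊(0.2553424 − (0)) × 32768 / 0.734⌋ = ⌊0.2553424 × 32768/0.734⌋
     = ⌊11399.264⌋ = 11399.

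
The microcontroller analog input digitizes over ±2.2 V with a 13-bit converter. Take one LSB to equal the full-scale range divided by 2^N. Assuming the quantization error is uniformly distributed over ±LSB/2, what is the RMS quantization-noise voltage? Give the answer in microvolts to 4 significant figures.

Range = 2.2 − (-2.2) = 4.4 V.
One LSB is 4.4 V / 8192 = 0.537109 mV.
RMS of a uniform error over width LSB is LSB/√12 = 155.1 µV.

155.1 µV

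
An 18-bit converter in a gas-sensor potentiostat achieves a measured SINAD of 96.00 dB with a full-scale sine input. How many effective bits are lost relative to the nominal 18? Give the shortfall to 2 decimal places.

2.35 bits

ENOB = (SINAD − 1.76)/6.02 = (96.00 − 1.76)/6.02 = 15.6545 bits.
18 − 15.6545 = 2.35 bits below nominal.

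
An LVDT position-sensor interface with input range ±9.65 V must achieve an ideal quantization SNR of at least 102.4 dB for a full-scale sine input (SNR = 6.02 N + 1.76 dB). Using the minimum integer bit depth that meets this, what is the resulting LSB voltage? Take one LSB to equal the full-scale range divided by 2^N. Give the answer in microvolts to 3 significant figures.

Full-scale range = 9.65 V − (-9.65 V) = 19.3 V.
Solving 6.02 N ≥ 102.4 − 1.76: N ≥ 16.718. Round up → N = 17.
One LSB is 19.3 V / 131072 = 147 µV.

147 µV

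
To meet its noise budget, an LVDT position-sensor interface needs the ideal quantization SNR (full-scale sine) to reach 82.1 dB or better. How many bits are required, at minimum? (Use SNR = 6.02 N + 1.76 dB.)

Solving 6.02 N ≥ 82.1 − 1.76: N ≥ 13.346. Round up → N = 14.

14 bits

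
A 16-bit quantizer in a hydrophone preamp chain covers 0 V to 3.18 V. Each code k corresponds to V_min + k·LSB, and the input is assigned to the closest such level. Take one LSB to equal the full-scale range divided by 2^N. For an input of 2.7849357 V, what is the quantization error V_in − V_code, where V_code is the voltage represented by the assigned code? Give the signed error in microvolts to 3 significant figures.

Range is 3.18 V. LSB = 3.18 V / 2^16 ≈ 48.52 µV.
(V_in − V_min)/LSB = (2.7849357 − (0)) × 65536/3.18 = 57394.1969 → nearest code k = 57394.
V_code = 0 + (57394/65536) × 3.18 = 2.7849261475 V.
V_in − V_code = 2.7849357 − (2.7849261475) = +9.55 µV.

+9.55 µV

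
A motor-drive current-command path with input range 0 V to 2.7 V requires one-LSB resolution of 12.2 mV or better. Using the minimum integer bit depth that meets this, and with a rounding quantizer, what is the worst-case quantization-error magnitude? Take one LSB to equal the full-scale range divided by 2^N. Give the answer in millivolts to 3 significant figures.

5.27 mV

Full-scale range = 2.7 V.
Levels needed ≥ 2.7/12.2 mV = 221.3. 2^8 = 256 suffices, so N_min = 8.
LSB = 2.7 V / 2^8 = 10.547 mV.
|e|_max = LSB/2 = 5.27 mV.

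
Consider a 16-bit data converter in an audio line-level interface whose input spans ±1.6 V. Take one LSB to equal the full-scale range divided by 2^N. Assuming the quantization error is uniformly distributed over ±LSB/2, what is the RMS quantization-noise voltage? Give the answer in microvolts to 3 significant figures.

14.1 µV

Span: 1.6 V − (-1.6 V) = 3.2 V.
LSB = 3.2 V ÷ 2^16 = 3.2/65536 V = 48.828 µV.
RMS of a uniform error over width LSB is LSB/√12 = 14.1 µV.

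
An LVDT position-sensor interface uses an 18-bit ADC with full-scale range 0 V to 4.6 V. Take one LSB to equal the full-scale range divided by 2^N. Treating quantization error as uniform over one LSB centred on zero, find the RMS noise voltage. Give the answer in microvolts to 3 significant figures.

5.07 µV

Range is 4.6 V.
Step size = 4.6/262144 V = 17.548 µV.
σ_q = LSB/√12 = 17.548 µV/3.4641 = 5.07 µV.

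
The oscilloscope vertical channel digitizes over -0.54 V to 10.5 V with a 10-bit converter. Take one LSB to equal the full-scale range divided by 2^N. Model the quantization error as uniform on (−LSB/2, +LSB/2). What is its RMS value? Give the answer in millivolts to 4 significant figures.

3.112 mV

Span: 10.5 V − (-0.54 V) = 11.04 V.
LSB = 11.04 V ÷ 2^10 = 11.04/1024 V = 10.7813 mV.
σ_q = LSB/√12 = 10.7813 mV/3.4641 = 3.112 mV.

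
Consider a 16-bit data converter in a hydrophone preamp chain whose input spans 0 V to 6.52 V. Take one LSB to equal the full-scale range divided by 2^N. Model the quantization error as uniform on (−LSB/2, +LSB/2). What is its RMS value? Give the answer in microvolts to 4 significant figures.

28.72 µV

Full-scale range = 6.52 V.
One LSB is 6.52 V / 65536 = 99.4873 µV.
RMS of a uniform error over width LSB is LSB/√12 = 28.72 µV.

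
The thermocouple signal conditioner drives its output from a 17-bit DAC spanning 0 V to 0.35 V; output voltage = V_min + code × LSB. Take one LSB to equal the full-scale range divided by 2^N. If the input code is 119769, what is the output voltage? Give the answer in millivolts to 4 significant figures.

Range is 0.35 V. LSB = 0.35 V / 2^17.
V_out = 0 + 119769 × (0.35/131072) V
      = 0 + 0.319818 = 0.319818 V.

319.8 mV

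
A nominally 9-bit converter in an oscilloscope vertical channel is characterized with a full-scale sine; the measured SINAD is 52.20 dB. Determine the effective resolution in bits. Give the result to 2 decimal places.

8.38 bits

ENOB = (SINAD − 1.76) / 6.02 = (52.20 − 1.76) / 6.02 = 50.44 / 6.02 = 8.3787.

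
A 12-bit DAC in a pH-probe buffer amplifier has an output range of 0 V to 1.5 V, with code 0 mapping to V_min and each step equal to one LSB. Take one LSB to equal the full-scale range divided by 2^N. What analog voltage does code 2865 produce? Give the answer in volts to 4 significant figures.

1.049 V

Range is 1.5 V. LSB = 1.5 V / 2^12.
V_out = V_min + code × LSB = 0 V + 2865 × 1.5 V / 4096
      = 0 V + 1.04919 V = 1.04919 V.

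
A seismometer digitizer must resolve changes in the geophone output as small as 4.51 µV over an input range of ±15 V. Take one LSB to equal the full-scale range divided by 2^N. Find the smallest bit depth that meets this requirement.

23 bits

The full-scale span is 15 − (-15) = 30 V.
Required number of levels: 30/4.51 µV = 6.6519e6; smallest N with 2^N ≥ that is 23.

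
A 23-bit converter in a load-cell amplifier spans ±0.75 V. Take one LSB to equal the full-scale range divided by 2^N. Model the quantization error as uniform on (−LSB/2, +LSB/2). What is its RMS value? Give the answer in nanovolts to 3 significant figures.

Full-scale range = 0.75 V − (-0.75 V) = 1.5 V.
LSB = 1.5 V ÷ 2^23 = 1.5/8388608 V = 178.81 nV.
σ_q = LSB/√12 = 178.81 nV/3.4641 = 51.6 nV.

51.6 nV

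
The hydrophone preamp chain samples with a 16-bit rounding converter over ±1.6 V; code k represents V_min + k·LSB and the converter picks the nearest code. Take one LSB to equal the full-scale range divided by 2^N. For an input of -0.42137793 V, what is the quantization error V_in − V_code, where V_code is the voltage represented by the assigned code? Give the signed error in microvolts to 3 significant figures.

Span: 1.6 V − (-1.6 V) = 3.2 V. LSB = 3.2 V / 2^16 ≈ 48.83 µV.
Position in LSBs: (-0.42137793 − (-1.6)) × 65536/3.2 = 24138.1800; rounding gives k = 24138.
V_code = -1.6 + (24138/65536) × 3.2 = -0.42138671875 V.
e = -0.42137793 − (-0.42138671875) = +8.79 µV.

+8.79 µV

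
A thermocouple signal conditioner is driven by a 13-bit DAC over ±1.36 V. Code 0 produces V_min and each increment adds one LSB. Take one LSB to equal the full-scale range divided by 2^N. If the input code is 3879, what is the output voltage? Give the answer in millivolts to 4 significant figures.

-72.05 mV

Span: 1.36 V − (-1.36 V) = 2.72 V. LSB = 2.72 V / 2^13.
Output = V_min + (3879/8192) × range = -1.36 + 0.473511 × 2.72 V
      = -1.36 + 1.28795 = -0.0720508 V.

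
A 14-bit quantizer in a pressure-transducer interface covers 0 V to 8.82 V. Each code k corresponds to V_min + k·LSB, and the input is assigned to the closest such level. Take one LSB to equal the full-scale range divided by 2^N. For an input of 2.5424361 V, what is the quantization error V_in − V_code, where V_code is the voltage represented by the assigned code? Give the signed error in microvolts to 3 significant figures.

−96.9 µV

Span = 8.82 V. LSB = 8.82 V / 2^14 ≈ 0.5383 mV.
(2.5424361 − (0)) / LSB = 2.5424361 × 16384/8.82 = 4722.8201. Nearest integer: k = 4723.
Reconstructed level: 0 + 4723 × 8.82/16384 V = 2.5425329590 V.
Error = V_in − V_code = 2.5424361 − (2.5425329590) = −96.9 µV.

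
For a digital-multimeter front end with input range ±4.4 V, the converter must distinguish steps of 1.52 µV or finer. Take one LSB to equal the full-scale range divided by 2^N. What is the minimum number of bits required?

23 bits

Range = 4.4 − (-4.4) = 8.8 V.
Need 2^N ≥ 8.8 V / 1.52 µV = 5.789e6 → N_min = 23.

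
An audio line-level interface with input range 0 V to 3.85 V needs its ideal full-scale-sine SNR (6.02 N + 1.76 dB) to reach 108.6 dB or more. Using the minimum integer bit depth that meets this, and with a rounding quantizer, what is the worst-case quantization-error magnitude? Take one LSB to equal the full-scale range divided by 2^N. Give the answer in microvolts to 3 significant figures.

7.34 µV

Range is 3.85 V.
6.02 N + 1.76 ≥ 108.6 gives N ≥ 17.748, so the minimum integer is 18.
One LSB is 3.85 V / 262144 = 14.687 µV.
Half an LSB is 7.34 µV.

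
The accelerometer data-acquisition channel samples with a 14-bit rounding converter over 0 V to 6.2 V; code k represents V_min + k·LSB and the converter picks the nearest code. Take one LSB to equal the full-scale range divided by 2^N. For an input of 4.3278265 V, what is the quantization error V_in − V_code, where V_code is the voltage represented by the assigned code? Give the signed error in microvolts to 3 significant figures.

−140 µV

V_FS = 6.2 V. LSB = 6.2 V / 2^14 ≈ 378.4 µV.
(4.3278265 − (0)) / LSB = 4.3278265 × 16384/6.2 = 11436.6305. Nearest integer: k = 11437.
V_code = 0 + (11437/16384) × 6.2 = 4.3279663086 V.
e = 4.3278265 − (4.3279663086) = −140 µV.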